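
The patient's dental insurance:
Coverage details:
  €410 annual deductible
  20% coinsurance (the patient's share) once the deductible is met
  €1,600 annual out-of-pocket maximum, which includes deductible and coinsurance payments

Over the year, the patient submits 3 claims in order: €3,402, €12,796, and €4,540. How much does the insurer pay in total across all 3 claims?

€19,138

#1 (€3,402): deductible takes €410, €2,992 remains; coinsurance €2,992 × 20% = €598.40. Cost to patient: €1,008.40. OOP to date €1,008.40. Insurer: €3,402 − €1,008.40 = €2,393.60.
#2 (€12,796): 20% coinsurance on €12,796 = €2,559.20. That would push OOP to €3,567.60, over the €1,600 cap, so patient pays €1,600 − €1,008.40 = €591.60. Plan pays €12,796 − €591.60 = €12,204.40.
#3 (€4,540): 20% coinsurance on €4,540 = €908. That would push OOP to €2,508, over the €1,600 cap, so patient pays €1,600 − €1,600 = €0. Plan pays €4,540 − €0 = €4,540.
Insurer total: €2,393.60 + €12,204.40 + €4,540 = €19,138.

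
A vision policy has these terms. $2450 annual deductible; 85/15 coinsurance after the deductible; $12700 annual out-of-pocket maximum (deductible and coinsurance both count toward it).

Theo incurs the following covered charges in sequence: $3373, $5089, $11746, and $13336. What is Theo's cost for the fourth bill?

Bill 1, $3373: deductible takes $2450, $923 remains; 15% of $923 = $138.45. Member pays $2588.45; OOP now $2588.45.
Bill 2, $5089: deductible already satisfied, so member's share is 15% × $5089 = $763.35. Member owes $763.35 (running OOP $3351.80).
Bill 3, $11746: deductible already satisfied, so member's share is 15% × $11746 = $1761.90. Member pays $1761.90; OOP now $5113.70.
Bill 4, $13336: 15% coinsurance on $13336 = $2000.40. Member pays $2000.40; OOP now $7114.10.

$2000.40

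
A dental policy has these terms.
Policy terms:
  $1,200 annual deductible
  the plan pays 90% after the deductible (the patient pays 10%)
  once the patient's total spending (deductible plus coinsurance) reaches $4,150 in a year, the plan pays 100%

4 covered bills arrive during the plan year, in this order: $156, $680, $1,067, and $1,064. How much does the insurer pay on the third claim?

#1 ($156): entire amount goes to the deductible. Cost to patient: $156. OOP to date $156. Insurer: $156 − $156 = $0.
#2 ($680): fully absorbed by the deductible. Cost to patient: $680. OOP to date $836. Insurer: $680 − $680 = $0.
#3 ($1,067): deductible takes $364, $703 remains; coinsurance $703 × 10% = $70.30. Cost to patient: $434.30. OOP to date $1,270.30. Plan pays $1,067 − $434.30 = $632.70.

$632.70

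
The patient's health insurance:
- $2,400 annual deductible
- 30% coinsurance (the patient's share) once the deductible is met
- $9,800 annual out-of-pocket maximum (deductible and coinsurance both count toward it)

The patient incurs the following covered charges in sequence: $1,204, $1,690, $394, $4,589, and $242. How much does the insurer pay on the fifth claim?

Bill 1, $1,204: all of it applies to the deductible. Patient pays $1,204; OOP now $1,204. Plan pays $1,204 − $1,204 = $0.
Bill 2, $1,690: $1,196 finishes the deductible; $494 goes to coinsurance; patient's 30% is $148.20. Patient owes $1,344.20 (running OOP $2,548.20). Insurer: $1,690 − $1,344.20 = $345.80.
Bill 3, $394: deductible met; 30% of $394 = $118.20. Patient owes $118.20 (running OOP $2,666.40). Plan pays $394 − $118.20 = $275.80.
Bill 4, $4,589: deductible already satisfied, so patient's share is 30% × $4,589 = $1,376.70. Cost to patient: $1,376.70. OOP to date $4,043.10. Plan pays $4,589 − $1,376.70 = $3,212.30.
Bill 5, $242: deductible met; 30% of $242 = $72.60. Cost to patient: $72.60. OOP to date $4,115.70. Plan pays $242 − $72.60 = $169.40.

$169.40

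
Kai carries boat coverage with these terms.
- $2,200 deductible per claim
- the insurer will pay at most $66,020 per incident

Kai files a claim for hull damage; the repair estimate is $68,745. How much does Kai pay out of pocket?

$2,725

Less the $2,200 deductible: $68,745 − $2,200 = $66,545.
$66,545 exceeds the $66,020 limit, so the insurer pays the limit: $66,020.
Owner's share is the uncovered remainder: $68,745 − $66,020 = $2,725.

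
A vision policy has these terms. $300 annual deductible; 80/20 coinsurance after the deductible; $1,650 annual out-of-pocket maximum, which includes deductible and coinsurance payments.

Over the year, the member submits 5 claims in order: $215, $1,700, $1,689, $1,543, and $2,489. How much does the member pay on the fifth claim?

$380.60

Claim 1 — $215: fully absorbed by the deductible. Cost to member: $215. OOP to date $215.
Claim 2 — $1,700: $85 finishes the deductible; $1,615 goes to coinsurance; member's 20% is $323. Member owes $408 (running OOP $623).
Claim 3 — $1,689: deductible met; 20% of $1,689 = $337.80. Cost to member: $337.80. OOP to date $960.80.
Claim 4 — $1,543: 20% coinsurance on $1,543 = $308.60. Member pays $308.60; OOP now $1,269.40.
Claim 5 — $2,489: deductible already satisfied, so member's share is 20% × $2,489 = $497.80. That would push OOP to $1,767.20, over the $1,650 cap, so member pays $1,650 − $1,269.40 = $380.60.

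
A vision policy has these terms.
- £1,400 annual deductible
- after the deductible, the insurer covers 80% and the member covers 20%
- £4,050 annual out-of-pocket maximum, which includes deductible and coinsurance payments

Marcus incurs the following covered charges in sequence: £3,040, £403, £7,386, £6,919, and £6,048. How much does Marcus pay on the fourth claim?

£764.20

#1 (£3,040): £1,400 finishes the deductible; £1,640 goes to coinsurance; 20% of £1,640 = £328. Member pays £1,728; OOP now £1,728.
#2 (£403): 20% coinsurance on £403 = £80.60. Cost to member: £80.60. OOP to date £1,808.60.
#3 (£7,386): deductible already satisfied, so member's share is 20% × £7,386 = £1,477.20. Member owes £1,477.20 (running OOP £3,285.80).
#4 (£6,919): deductible already satisfied, so member's share is 20% × £6,919 = £1,383.80. OOP would hit £4,669.60 > £4,050, so the cap limits the member to £4,050 − £3,285.80 = £764.20.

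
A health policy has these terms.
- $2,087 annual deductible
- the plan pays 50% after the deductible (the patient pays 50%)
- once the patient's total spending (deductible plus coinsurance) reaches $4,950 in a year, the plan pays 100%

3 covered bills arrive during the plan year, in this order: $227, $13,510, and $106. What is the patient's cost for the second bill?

$4,723

Claim 1 ($227): fully absorbed by the deductible. Cost to patient: $227. OOP to date $227.
Claim 2 ($13,510): deductible takes $1,860, $11,650 remains; coinsurance $11,650 × 50% = $5,825. Together that's $1,860 + $5,825 = $7,685. That would push OOP to $7,912, over the $4,950 cap, so patient pays $4,950 − $227 = $4,723.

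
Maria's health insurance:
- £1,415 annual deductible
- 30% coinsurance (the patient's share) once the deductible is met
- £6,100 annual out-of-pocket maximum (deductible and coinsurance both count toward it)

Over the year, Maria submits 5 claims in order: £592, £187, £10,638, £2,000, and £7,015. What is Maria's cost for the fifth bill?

£1,084.40

#1 (£592): fully absorbed by the deductible. Cost to patient: £592. OOP to date £592.
#2 (£187): fully absorbed by the deductible. Patient owes £187 (running OOP £779).
#3 (£10,638): £636 to deductible, leaving £10,002; coinsurance £10,002 × 30% = £3,000.60. Cost to patient: £3,636.60. OOP to date £4,415.60.
#4 (£2,000): 30% coinsurance on £2,000 = £600. Patient pays £600; OOP now £5,015.60.
#5 (£7,015): deductible already satisfied, so patient's share is 30% × £7,015 = £2,104.50. Adding that to £5,015.60 gives £7,120.10, past the £6,100 cap; patient pays only £6,100 − £5,015.60 = £1,084.40.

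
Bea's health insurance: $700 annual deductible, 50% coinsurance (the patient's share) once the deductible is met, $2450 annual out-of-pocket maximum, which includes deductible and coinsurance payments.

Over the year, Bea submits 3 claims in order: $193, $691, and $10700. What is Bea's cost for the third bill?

$1658

Claim 1 ($193): entire amount goes to the deductible. Patient pays $193; OOP now $193.
Claim 2 ($691): $507 finishes the deductible; $184 goes to coinsurance; 50% of $184 = $92. Cost to patient: $599. OOP to date $792.
Claim 3 ($10700): deductible met; 50% of $10700 = $5350. Adding that to $792 gives $6142, past the $2450 cap; patient pays only $2450 − $792 = $1658.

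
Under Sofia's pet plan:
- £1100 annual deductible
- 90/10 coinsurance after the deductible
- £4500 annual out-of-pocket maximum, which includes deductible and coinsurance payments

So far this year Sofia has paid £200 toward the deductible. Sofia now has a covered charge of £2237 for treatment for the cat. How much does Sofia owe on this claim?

£1033.70

£200 of the £1100 deductible is already met, leaving £900.
The remaining £1337 (= £2237 − £900) moves to coinsurance.
Owner's 10% share of £1337 is £133.70.
So the owner owes £900 + £133.70 = £1033.70 before any cap.
Cumulative spending £200 + £1033.70 = £1233.70 stays under the £4500 maximum.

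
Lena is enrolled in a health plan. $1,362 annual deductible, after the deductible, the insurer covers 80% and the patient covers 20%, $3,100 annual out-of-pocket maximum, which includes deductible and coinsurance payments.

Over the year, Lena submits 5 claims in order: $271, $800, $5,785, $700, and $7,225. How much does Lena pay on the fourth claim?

$140

Claim 1 — $271: entire amount goes to the deductible. Patient pays $271; OOP now $271.
Claim 2 — $800: entire amount goes to the deductible. Cost to patient: $800. OOP to date $1,071.
Claim 3 — $5,785: $291 finishes the deductible; $5,494 goes to coinsurance; coinsurance $5,494 × 20% = $1,098.80. Patient owes $1,389.80 (running OOP $2,460.80).
Claim 4 — $700: deductible met; 20% of $700 = $140. Cost to patient: $140. OOP to date $2,600.80.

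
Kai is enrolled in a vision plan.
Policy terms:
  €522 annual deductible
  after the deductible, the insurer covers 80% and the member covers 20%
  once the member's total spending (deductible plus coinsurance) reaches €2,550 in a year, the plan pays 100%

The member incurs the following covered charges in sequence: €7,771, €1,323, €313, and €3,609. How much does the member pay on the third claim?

#1 (€7,771): deductible takes €522, €7,249 remains; member's 20% is €1,449.80. Member owes €1,971.80 (running OOP €1,971.80).
#2 (€1,323): 20% coinsurance on €1,323 = €264.60. Cost to member: €264.60. OOP to date €2,236.40.
#3 (€313): deductible met; 20% of €313 = €62.60. Cost to member: €62.60. OOP to date €2,299.

€62.60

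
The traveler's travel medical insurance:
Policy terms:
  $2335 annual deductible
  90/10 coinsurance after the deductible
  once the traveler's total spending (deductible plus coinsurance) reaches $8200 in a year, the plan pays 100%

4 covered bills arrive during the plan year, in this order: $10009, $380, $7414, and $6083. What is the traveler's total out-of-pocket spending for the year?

#1 ($10009): $2335 to deductible, leaving $7674; 10% of $7674 = $767.40. Traveler owes $3102.40 (running OOP $3102.40).
#2 ($380): deductible met; 10% of $380 = $38. Traveler owes $38 (running OOP $3140.40).
#3 ($7414): 10% coinsurance on $7414 = $741.40. Cost to traveler: $741.40. OOP to date $3881.80.
#4 ($6083): deductible met; 10% of $6083 = $608.30. Traveler pays $608.30; OOP now $4490.10.
Total paid by the traveler: $3102.40 + $38 + $741.40 + $608.30 = $4490.10.

$4490.10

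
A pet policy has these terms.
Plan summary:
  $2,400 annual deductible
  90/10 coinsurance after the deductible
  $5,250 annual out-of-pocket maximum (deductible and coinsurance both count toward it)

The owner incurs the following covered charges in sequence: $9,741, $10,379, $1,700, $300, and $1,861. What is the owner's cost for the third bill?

$170

Claim 1 — $9,741: deductible takes $2,400, $7,341 remains; owner's 10% is $734.10. Cost to owner: $3,134.10. OOP to date $3,134.10.
Claim 2 — $10,379: 10% coinsurance on $10,379 = $1,037.90. Cost to owner: $1,037.90. OOP to date $4,172.
Claim 3 — $1,700: deductible met; 10% of $1,700 = $170. Owner owes $170 (running OOP $4,342).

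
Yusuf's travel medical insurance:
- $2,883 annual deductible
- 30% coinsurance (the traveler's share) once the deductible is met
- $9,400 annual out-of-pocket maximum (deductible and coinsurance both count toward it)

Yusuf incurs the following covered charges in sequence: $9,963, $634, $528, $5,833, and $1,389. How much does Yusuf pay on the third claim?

#1 ($9,963): deductible takes $2,883, $7,080 remains; coinsurance $7,080 × 30% = $2,124. Cost to traveler: $5,007. OOP to date $5,007.
#2 ($634): 30% coinsurance on $634 = $190.20. Cost to traveler: $190.20. OOP to date $5,197.20.
#3 ($528): 30% coinsurance on $528 = $158.40. Traveler pays $158.40; OOP now $5,355.60.

$158.40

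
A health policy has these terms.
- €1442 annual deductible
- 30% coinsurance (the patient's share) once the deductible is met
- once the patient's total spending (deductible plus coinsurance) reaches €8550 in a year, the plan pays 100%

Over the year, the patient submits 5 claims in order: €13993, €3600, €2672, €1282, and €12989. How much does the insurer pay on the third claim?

€1870.40

#1 (€13993): €1442 to deductible, leaving €12551; coinsurance €12551 × 30% = €3765.30. Patient pays €5207.30; OOP now €5207.30. Insurer: €13993 − €5207.30 = €8785.70.
#2 (€3600): 30% coinsurance on €3600 = €1080. Patient pays €1080; OOP now €6287.30. Plan pays €3600 − €1080 = €2520.
#3 (€2672): deductible already satisfied, so patient's share is 30% × €2672 = €801.60. Cost to patient: €801.60. OOP to date €7088.90. Insurer: €2672 − €801.60 = €1870.40.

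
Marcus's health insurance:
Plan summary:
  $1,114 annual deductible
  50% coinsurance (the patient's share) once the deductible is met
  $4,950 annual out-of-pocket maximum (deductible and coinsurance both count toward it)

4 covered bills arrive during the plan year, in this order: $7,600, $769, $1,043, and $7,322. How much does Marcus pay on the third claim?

$208.50

Claim 1 ($7,600): $1,114 finishes the deductible; $6,486 goes to coinsurance; patient's 50% is $3,243. Patient owes $4,357 (running OOP $4,357).
Claim 2 ($769): deductible already satisfied, so patient's share is 50% × $769 = $384.50. Patient owes $384.50 (running OOP $4,741.50).
Claim 3 ($1,043): deductible met; 50% of $1,043 = $521.50. OOP would hit $5,263 > $4,950, so the cap limits the patient to $4,950 − $4,741.50 = $208.50.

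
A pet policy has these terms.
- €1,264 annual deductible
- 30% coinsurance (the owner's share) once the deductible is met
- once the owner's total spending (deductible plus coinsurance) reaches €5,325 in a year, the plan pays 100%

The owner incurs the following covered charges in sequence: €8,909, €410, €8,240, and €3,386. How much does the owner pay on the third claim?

€1,644.50

Bill 1, €8,909: €1,264 finishes the deductible; €7,645 goes to coinsurance; coinsurance €7,645 × 30% = €2,293.50. Cost to owner: €3,557.50. OOP to date €3,557.50.
Bill 2, €410: 30% coinsurance on €410 = €123. Owner pays €123; OOP now €3,680.50.
Bill 3, €8,240: deductible already satisfied, so owner's share is 30% × €8,240 = €2,472. Adding that to €3,680.50 gives €6,152.50, past the €5,325 cap; owner pays only €5,325 − €3,680.50 = €1,644.50.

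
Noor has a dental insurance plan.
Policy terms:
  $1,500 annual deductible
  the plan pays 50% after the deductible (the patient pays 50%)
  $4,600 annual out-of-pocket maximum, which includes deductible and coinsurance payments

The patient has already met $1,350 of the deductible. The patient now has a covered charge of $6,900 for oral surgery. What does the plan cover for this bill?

Remaining deductible: $1,500 − $1,350 = $150.
The remaining $6,750 (= $6,900 − $150) moves to coinsurance.
Patient's 50% share of $6,750 is $3,375.
That puts the patient's cost at $150 + $3,375 = $3,525 before any cap.
Adding $3,525 to the $1,350 already spent would give $4,875, which exceeds the $4,600 cap; the patient pays just $4,600 − $1,350 = $3,250.
The plan picks up $6,900 − $3,250 = $3,650.

$3,650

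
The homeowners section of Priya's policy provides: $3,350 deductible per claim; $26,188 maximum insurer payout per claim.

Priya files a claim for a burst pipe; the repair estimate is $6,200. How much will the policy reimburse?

$2,850

After the deductible, $6,200 − $3,350 = $2,850 remains.
That's under the $26,188 cap, so the insurer reimburses the full $2,850.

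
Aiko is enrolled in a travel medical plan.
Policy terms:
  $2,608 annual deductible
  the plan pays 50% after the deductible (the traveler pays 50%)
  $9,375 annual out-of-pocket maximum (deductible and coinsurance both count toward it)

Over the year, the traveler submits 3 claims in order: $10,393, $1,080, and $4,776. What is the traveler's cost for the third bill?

$2,334.50

#1 ($10,393): deductible takes $2,608, $7,785 remains; coinsurance $7,785 × 50% = $3,892.50. Traveler pays $6,500.50; OOP now $6,500.50.
#2 ($1,080): deductible met; 50% of $1,080 = $540. Traveler owes $540 (running OOP $7,040.50).
#3 ($4,776): deductible met; 50% of $4,776 = $2,388. Adding that to $7,040.50 gives $9,428.50, past the $9,375 cap; traveler pays only $9,375 − $7,040.50 = $2,334.50.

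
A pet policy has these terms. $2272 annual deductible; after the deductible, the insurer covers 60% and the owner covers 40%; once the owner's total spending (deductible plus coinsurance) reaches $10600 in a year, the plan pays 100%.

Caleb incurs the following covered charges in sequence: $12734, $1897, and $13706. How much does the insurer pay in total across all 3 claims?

$17737

Claim 1 — $12734: deductible takes $2272, $10462 remains; 40% of $10462 = $4184.80. Cost to owner: $6456.80. OOP to date $6456.80. Plan pays $12734 − $6456.80 = $6277.20.
Claim 2 — $1897: deductible met; 40% of $1897 = $758.80. Owner pays $758.80; OOP now $7215.60. Plan pays $1897 − $758.80 = $1138.20.
Claim 3 — $13706: 40% coinsurance on $13706 = $5482.40. OOP would hit $12698 > $10600, so the cap limits the owner to $10600 − $7215.60 = $3384.40. Insurer: $13706 − $3384.40 = $10321.60.
Insurer total = bills − owner's total = $28337 − $10600 = $17737.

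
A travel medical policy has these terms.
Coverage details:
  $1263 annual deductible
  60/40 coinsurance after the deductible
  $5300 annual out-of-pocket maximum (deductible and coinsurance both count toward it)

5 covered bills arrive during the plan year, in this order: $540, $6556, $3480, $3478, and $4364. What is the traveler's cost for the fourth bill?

Claim 1 — $540: fully absorbed by the deductible. Cost to traveler: $540. OOP to date $540.
Claim 2 — $6556: $723 to deductible, leaving $5833; 40% of $5833 = $2333.20. Traveler owes $3056.20 (running OOP $3596.20).
Claim 3 — $3480: 40% coinsurance on $3480 = $1392. Traveler owes $1392 (running OOP $4988.20).
Claim 4 — $3478: deductible already satisfied, so traveler's share is 40% × $3478 = $1391.20. That would push OOP to $6379.40, over the $5300 cap, so traveler pays $5300 − $4988.20 = $311.80.

$311.80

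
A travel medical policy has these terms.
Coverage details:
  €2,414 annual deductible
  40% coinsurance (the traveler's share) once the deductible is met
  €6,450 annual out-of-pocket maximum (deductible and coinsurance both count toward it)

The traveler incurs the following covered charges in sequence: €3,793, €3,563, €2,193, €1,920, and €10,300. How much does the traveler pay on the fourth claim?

#1 (€3,793): €2,414 to deductible, leaving €1,379; traveler's 40% is €551.60. Traveler pays €2,965.60; OOP now €2,965.60.
#2 (€3,563): deductible already satisfied, so traveler's share is 40% × €3,563 = €1,425.20. Traveler owes €1,425.20 (running OOP €4,390.80).
#3 (€2,193): deductible already satisfied, so traveler's share is 40% × €2,193 = €877.20. Traveler pays €877.20; OOP now €5,268.
#4 (€1,920): 40% coinsurance on €1,920 = €768. Traveler owes €768 (running OOP €6,036).

€768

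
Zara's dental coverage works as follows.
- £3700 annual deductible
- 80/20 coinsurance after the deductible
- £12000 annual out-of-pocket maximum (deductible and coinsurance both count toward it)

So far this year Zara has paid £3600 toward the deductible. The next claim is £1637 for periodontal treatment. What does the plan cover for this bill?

Deductible still to meet: £3700 − £3600 = £100.
That leaves £1637 − £100 = £1537 for coinsurance.
20% of £1537 = £307.40 falls to the patient.
Patient responsibility before any cap: £100 + £307.40 = £407.40.
Year-to-date out-of-pocket becomes £3600 + £407.40 = £4007.40, still under the £12000 maximum, so no cap applies.
The insurer covers the remainder: £1637 − £407.40 = £1229.60.

£1229.60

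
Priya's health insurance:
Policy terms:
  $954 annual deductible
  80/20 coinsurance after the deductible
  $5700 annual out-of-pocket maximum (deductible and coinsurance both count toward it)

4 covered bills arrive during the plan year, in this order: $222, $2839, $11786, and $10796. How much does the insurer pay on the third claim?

Bill 1, $222: entire amount goes to the deductible. Patient pays $222; OOP now $222. Insurer: $222 − $222 = $0.
Bill 2, $2839: $732 finishes the deductible; $2107 goes to coinsurance; coinsurance $2107 × 20% = $421.40. Patient pays $1153.40; OOP now $1375.40. Insurer: $2839 − $1153.40 = $1685.60.
Bill 3, $11786: deductible met; 20% of $11786 = $2357.20. Patient owes $2357.20 (running OOP $3732.60). Insurer: $11786 − $2357.20 = $9428.80.

$9428.80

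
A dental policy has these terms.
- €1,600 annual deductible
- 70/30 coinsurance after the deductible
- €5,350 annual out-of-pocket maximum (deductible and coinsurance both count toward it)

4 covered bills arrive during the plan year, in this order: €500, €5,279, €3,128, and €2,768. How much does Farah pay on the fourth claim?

Claim 1 (€500): entire amount goes to the deductible. Patient owes €500 (running OOP €500).
Claim 2 (€5,279): €1,100 to deductible, leaving €4,179; 30% of €4,179 = €1,253.70. Patient pays €2,353.70; OOP now €2,853.70.
Claim 3 (€3,128): 30% coinsurance on €3,128 = €938.40. Patient owes €938.40 (running OOP €3,792.10).
Claim 4 (€2,768): deductible already satisfied, so patient's share is 30% × €2,768 = €830.40. Patient owes €830.40 (running OOP €4,622.50).

€830.40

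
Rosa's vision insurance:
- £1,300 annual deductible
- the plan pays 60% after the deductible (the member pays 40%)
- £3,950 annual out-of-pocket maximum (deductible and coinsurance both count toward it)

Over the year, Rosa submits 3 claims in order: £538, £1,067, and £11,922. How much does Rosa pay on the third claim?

Claim 1 (£538): all of it applies to the deductible. Member owes £538 (running OOP £538).
Claim 2 (£1,067): £762 to deductible, leaving £305; coinsurance £305 × 40% = £122. Member pays £884; OOP now £1,422.
Claim 3 (£11,922): deductible met; 40% of £11,922 = £4,768.80. That would push OOP to £6,190.80, over the £3,950 cap, so member pays £3,950 − £1,422 = £2,528.

£2,528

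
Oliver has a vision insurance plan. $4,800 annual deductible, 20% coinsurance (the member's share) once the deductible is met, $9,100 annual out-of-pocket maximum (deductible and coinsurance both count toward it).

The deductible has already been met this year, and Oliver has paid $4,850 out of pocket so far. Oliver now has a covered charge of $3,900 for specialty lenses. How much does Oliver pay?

$780

With the deductible met, the entire $3,900 is subject to coinsurance.
20% of $3,900 = $780 falls to the member.
Total out-of-pocket so far would be $4,850 + $780 = $5,630, below the $9,100 cap — no reduction.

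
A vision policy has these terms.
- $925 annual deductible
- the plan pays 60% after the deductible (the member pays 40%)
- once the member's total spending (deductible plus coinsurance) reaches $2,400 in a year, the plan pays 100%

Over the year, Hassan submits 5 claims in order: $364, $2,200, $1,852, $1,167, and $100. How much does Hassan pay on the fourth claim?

Claim 1 — $364: fully absorbed by the deductible. Member owes $364 (running OOP $364).
Claim 2 — $2,200: deductible takes $561, $1,639 remains; member's 40% is $655.60. Member pays $1,216.60; OOP now $1,580.60.
Claim 3 — $1,852: deductible met; 40% of $1,852 = $740.80. Member pays $740.80; OOP now $2,321.40.
Claim 4 — $1,167: deductible met; 40% of $1,167 = $466.80. Adding that to $2,321.40 gives $2,788.20, past the $2,400 cap; member pays only $2,400 − $2,321.40 = $78.60.

$78.60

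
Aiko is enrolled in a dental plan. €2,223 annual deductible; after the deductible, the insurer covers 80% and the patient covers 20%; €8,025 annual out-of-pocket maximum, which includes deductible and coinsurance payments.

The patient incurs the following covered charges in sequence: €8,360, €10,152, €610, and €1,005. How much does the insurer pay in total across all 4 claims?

#1 (€8,360): €2,223 to deductible, leaving €6,137; coinsurance €6,137 × 20% = €1,227.40. Patient owes €3,450.40 (running OOP €3,450.40). Plan pays €8,360 − €3,450.40 = €4,909.60.
#2 (€10,152): deductible met; 20% of €10,152 = €2,030.40. Patient pays €2,030.40; OOP now €5,480.80. Insurer: €10,152 − €2,030.40 = €8,121.60.
#3 (€610): 20% coinsurance on €610 = €122. Cost to patient: €122. OOP to date €5,602.80. Plan pays €610 − €122 = €488.
#4 (€1,005): deductible already satisfied, so patient's share is 20% × €1,005 = €201. Cost to patient: €201. OOP to date €5,803.80. Plan pays €1,005 − €201 = €804.
Insurer total: €4,909.60 + €8,121.60 + €488 + €804 = €14,323.20.

€14,323.20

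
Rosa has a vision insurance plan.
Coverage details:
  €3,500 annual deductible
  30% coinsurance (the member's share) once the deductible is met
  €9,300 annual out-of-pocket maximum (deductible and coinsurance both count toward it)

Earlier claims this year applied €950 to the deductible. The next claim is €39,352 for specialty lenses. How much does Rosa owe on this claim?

€950 of the €3,500 deductible is already met, leaving €2,550.
After the €2,550 deductible portion, €39,352 − €2,550 = €36,802 is subject to coinsurance.
Coinsurance: €36,802 × 30% = €11,040.60.
Member responsibility before any cap: €2,550 + €11,040.60 = €13,590.60.
Adding €13,590.60 to the €950 already spent would give €14,540.60, which exceeds the €9,300 cap; the member pays just €9,300 − €950 = €8,350.

€8,350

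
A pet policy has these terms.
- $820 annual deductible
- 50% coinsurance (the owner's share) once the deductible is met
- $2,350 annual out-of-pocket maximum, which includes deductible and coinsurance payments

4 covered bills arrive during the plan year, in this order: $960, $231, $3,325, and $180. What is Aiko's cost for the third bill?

Claim 1 — $960: $820 finishes the deductible; $140 goes to coinsurance; coinsurance $140 × 50% = $70. Owner pays $890; OOP now $890.
Claim 2 — $231: deductible already satisfied, so owner's share is 50% × $231 = $115.50. Owner pays $115.50; OOP now $1,005.50.
Claim 3 — $3,325: deductible met; 50% of $3,325 = $1,662.50. Adding that to $1,005.50 gives $2,668, past the $2,350 cap; owner pays only $2,350 − $1,005.50 = $1,344.50.

$1,344.50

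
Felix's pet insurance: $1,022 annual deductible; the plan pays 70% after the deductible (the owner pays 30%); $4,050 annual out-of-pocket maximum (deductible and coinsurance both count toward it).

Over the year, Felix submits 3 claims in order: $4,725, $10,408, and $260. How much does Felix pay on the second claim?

$1,917.10

Bill 1, $4,725: deductible takes $1,022, $3,703 remains; coinsurance $3,703 × 30% = $1,110.90. Owner owes $2,132.90 (running OOP $2,132.90).
Bill 2, $10,408: deductible already satisfied, so owner's share is 30% × $10,408 = $3,122.40. Adding that to $2,132.90 gives $5,255.30, past the $4,050 cap; owner pays only $4,050 − $2,132.90 = $1,917.10.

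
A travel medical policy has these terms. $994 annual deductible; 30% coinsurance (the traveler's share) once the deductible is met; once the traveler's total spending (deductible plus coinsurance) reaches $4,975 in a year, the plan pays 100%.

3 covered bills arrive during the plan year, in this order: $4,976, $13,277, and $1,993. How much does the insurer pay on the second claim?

Claim 1 ($4,976): $994 finishes the deductible; $3,982 goes to coinsurance; 30% of $3,982 = $1,194.60. Traveler pays $2,188.60; OOP now $2,188.60. Insurer: $4,976 − $2,188.60 = $2,787.40.
Claim 2 ($13,277): deductible already satisfied, so traveler's share is 30% × $13,277 = $3,983.10. Adding that to $2,188.60 gives $6,171.70, past the $4,975 cap; traveler pays only $4,975 − $2,188.60 = $2,786.40. Insurer: $13,277 − $2,786.40 = $10,490.60.

$10,490.60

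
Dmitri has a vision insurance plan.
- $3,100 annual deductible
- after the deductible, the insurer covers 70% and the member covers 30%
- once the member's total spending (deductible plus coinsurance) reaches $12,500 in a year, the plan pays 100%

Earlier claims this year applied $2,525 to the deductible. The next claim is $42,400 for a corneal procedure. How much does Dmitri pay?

Remaining deductible: $3,100 − $2,525 = $575.
After the $575 deductible portion, $42,400 − $575 = $41,825 is subject to coinsurance.
Coinsurance: $41,825 × 30% = $12,547.50.
So the member owes $575 + $12,547.50 = $13,122.50 before any cap.
Adding $13,122.50 to the $2,525 already spent would give $15,647.50, which exceeds the $12,500 cap; the member pays just $12,500 − $2,525 = $9,975.

$9,975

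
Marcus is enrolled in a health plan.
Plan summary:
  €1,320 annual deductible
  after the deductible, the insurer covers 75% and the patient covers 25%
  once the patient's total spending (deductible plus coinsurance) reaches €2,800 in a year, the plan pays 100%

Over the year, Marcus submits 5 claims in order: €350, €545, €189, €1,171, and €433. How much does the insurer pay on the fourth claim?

€701.25

Claim 1 (€350): fully absorbed by the deductible. Patient owes €350 (running OOP €350). Insurer: €350 − €350 = €0.
Claim 2 (€545): all of it applies to the deductible. Cost to patient: €545. OOP to date €895. Insurer: €545 − €545 = €0.
Claim 3 (€189): entire amount goes to the deductible. Patient owes €189 (running OOP €1,084). Plan pays €189 − €189 = €0.
Claim 4 (€1,171): deductible takes €236, €935 remains; patient's 25% is €233.75. Patient owes €469.75 (running OOP €1,553.75). Plan pays €1,171 − €469.75 = €701.25.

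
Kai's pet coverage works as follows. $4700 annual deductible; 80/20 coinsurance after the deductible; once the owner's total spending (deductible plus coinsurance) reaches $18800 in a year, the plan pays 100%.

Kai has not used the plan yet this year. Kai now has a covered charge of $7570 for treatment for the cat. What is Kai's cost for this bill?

Deductible not yet touched, so the first $4700 of the bill goes to the deductible.
That leaves $7570 − $4700 = $2870 for coinsurance.
Coinsurance: $2870 × 20% = $574.
That puts the owner's cost at $4700 + $574 = $5274 before any cap.
Cumulative spending $0 + $5274 = $5274 stays under the $18800 maximum.

$5274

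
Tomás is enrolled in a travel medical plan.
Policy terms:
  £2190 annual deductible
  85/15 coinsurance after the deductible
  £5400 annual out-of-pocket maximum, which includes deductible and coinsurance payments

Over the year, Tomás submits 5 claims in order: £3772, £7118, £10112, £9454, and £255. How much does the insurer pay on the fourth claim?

#1 (£3772): £2190 to deductible, leaving £1582; 15% of £1582 = £237.30. Traveler owes £2427.30 (running OOP £2427.30). Plan pays £3772 − £2427.30 = £1344.70.
#2 (£7118): deductible already satisfied, so traveler's share is 15% × £7118 = £1067.70. Traveler pays £1067.70; OOP now £3495. Insurer: £7118 − £1067.70 = £6050.30.
#3 (£10112): 15% coinsurance on £10112 = £1516.80. Traveler owes £1516.80 (running OOP £5011.80). Plan pays £10112 − £1516.80 = £8595.20.
#4 (£9454): 15% coinsurance on £9454 = £1418.10. That would push OOP to £6429.90, over the £5400 cap, so traveler pays £5400 − £5011.80 = £388.20. Plan pays £9454 − £388.20 = £9065.80.

£9065.80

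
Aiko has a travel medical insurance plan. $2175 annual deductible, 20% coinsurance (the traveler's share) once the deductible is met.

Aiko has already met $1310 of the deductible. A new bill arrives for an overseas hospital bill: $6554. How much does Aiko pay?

$2002.80

$1310 of the $2175 deductible is already met, leaving $865.
The remaining $5689 (= $6554 − $865) moves to coinsurance.
Traveler's 20% share of $5689 is $1137.80.
So the traveler owes $865 + $1137.80 = $2002.80.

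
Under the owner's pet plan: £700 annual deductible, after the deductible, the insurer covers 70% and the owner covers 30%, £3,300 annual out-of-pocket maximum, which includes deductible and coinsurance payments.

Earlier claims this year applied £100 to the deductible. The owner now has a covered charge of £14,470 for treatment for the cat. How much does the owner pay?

Deductible still to meet: £700 − £100 = £600.
The remaining £13,870 (= £14,470 − £600) moves to coinsurance.
Coinsurance: £13,870 × 30% = £4,161.
That puts the owner's cost at £600 + £4,161 = £4,761 before any cap.
Adding £4,761 to the £100 already spent would give £4,861, which exceeds the £3,300 cap; the owner pays just £3,300 − £100 = £3,200.

£3,200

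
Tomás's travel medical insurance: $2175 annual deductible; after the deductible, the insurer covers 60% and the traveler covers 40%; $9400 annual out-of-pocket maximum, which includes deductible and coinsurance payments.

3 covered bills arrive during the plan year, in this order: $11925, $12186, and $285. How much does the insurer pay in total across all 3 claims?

Claim 1 — $11925: $2175 finishes the deductible; $9750 goes to coinsurance; 40% of $9750 = $3900. Traveler pays $6075; OOP now $6075. Plan pays $11925 − $6075 = $5850.
Claim 2 — $12186: 40% coinsurance on $12186 = $4874.40. OOP would hit $10949.40 > $9400, so the cap limits the traveler to $9400 − $6075 = $3325. Insurer: $12186 − $3325 = $8861.
Claim 3 — $285: 40% coinsurance on $285 = $114. That would push OOP to $9514, over the $9400 cap, so traveler pays $9400 − $9400 = $0. Plan pays $285 − $0 = $285.
Insurer total: $5850 + $8861 + $285 = $14996.

$14996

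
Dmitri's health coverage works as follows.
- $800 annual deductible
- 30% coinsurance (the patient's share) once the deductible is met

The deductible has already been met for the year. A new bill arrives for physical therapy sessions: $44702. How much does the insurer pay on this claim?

$31291.40

The deductible is already satisfied, so the full bill goes to coinsurance.
Patient's 30% share of $44702 is $13410.60.
The plan picks up $44702 − $13410.60 = $31291.40.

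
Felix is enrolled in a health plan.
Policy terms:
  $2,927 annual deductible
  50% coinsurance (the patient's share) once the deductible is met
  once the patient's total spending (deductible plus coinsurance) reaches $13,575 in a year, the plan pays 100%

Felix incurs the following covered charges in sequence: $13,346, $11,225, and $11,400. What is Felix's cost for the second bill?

$5,438.50

Claim 1 ($13,346): deductible takes $2,927, $10,419 remains; 50% of $10,419 = $5,209.50. Cost to patient: $8,136.50. OOP to date $8,136.50.
Claim 2 ($11,225): deductible met; 50% of $11,225 = $5,612.50. Adding that to $8,136.50 gives $13,749, past the $13,575 cap; patient pays only $13,575 − $8,136.50 = $5,438.50.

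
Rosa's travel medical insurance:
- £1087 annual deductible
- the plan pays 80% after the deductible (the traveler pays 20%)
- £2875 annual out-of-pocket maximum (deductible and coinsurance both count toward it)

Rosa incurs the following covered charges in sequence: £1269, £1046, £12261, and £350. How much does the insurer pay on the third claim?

£10718.60

Bill 1, £1269: deductible takes £1087, £182 remains; 20% of £182 = £36.40. Cost to traveler: £1123.40. OOP to date £1123.40. Plan pays £1269 − £1123.40 = £145.60.
Bill 2, £1046: 20% coinsurance on £1046 = £209.20. Traveler owes £209.20 (running OOP £1332.60). Insurer: £1046 − £209.20 = £836.80.
Bill 3, £12261: deductible already satisfied, so traveler's share is 20% × £12261 = £2452.20. OOP would hit £3784.80 > £2875, so the cap limits the traveler to £2875 − £1332.60 = £1542.40. Insurer: £12261 − £1542.40 = £10718.60.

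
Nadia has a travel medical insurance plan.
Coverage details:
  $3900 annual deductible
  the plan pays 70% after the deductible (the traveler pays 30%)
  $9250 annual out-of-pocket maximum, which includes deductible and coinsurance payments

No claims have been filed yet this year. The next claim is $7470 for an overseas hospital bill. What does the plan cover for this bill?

$2499

Deductible not yet touched, so the first $3900 of the bill goes to the deductible.
After the $3900 deductible portion, $7470 − $3900 = $3570 is subject to coinsurance.
Coinsurance: $3570 × 30% = $1071.
Traveler responsibility before any cap: $3900 + $1071 = $4971.
Total out-of-pocket so far would be $0 + $4971 = $4971, below the $9250 cap — no reduction.
The insurer covers the remainder: $7470 − $4971 = $2499.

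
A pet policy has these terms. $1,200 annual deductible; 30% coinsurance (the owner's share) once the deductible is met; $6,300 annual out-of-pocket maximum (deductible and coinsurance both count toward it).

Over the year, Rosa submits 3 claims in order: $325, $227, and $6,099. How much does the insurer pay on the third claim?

$3,815.70

Claim 1 — $325: all of it applies to the deductible. Owner pays $325; OOP now $325. Insurer: $325 − $325 = $0.
Claim 2 — $227: fully absorbed by the deductible. Owner pays $227; OOP now $552. Insurer: $227 − $227 = $0.
Claim 3 — $6,099: deductible takes $648, $5,451 remains; owner's 30% is $1,635.30. Cost to owner: $2,283.30. OOP to date $2,835.30. Plan pays $6,099 − $2,283.30 = $3,815.70.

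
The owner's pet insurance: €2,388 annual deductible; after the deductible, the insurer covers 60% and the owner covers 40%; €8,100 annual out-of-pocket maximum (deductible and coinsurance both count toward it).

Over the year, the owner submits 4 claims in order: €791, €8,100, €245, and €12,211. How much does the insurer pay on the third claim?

Claim 1 (€791): entire amount goes to the deductible. Owner pays €791; OOP now €791. Insurer: €791 − €791 = €0.
Claim 2 (€8,100): €1,597 to deductible, leaving €6,503; coinsurance €6,503 × 40% = €2,601.20. Owner pays €4,198.20; OOP now €4,989.20. Plan pays €8,100 − €4,198.20 = €3,901.80.
Claim 3 (€245): deductible met; 40% of €245 = €98. Owner pays €98; OOP now €5,087.20. Insurer: €245 − €98 = €147.

€147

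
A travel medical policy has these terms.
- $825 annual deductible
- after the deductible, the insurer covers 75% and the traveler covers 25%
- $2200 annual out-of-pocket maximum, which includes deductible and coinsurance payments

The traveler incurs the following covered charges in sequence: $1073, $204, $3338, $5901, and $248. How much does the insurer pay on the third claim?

$2503.50

Claim 1 — $1073: $825 finishes the deductible; $248 goes to coinsurance; traveler's 25% is $62. Traveler owes $887 (running OOP $887). Plan pays $1073 − $887 = $186.
Claim 2 — $204: deductible already satisfied, so traveler's share is 25% × $204 = $51. Traveler owes $51 (running OOP $938). Plan pays $204 − $51 = $153.
Claim 3 — $3338: 25% coinsurance on $3338 = $834.50. Traveler pays $834.50; OOP now $1772.50. Insurer: $3338 − $834.50 = $2503.50.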